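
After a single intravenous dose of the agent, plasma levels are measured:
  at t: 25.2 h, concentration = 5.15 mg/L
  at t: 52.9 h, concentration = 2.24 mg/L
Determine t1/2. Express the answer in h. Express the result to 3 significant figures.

23.1 h

k = ln(C₁/C₂) / (t₂ − t₁) = ln(5.15/2.24) / (52.9 − 25.2)
  = 0.8325 / 27.70 = 0.03005 h⁻¹
t½ = ln2 / k = 0.693147 / 0.03005 = 23.07 h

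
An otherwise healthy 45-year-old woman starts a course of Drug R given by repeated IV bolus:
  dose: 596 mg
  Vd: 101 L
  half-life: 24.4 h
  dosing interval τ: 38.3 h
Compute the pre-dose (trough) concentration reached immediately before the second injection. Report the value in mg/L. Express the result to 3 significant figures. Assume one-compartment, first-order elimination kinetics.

C₀ per dose = Dose / Vd = 596 / 101 = 5.901 mg/L
k = ln2 / t½ = 0.693147 / 24.4 = 0.02841 h⁻¹
Fraction remaining after one interval: r = e^(−kτ) = e^(−0.02841 × 38.3) = 0.3369
Before dose 2, 1 dose has been given (aged 1τ).
C_trough = C₀ × r = 5.901 × 0.3369 = 1.988 mg/L

1.99 mg/L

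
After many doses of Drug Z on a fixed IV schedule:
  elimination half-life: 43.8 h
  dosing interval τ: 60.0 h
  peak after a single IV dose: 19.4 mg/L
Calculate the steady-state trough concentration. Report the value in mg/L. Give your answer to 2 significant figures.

k = ln2 / t½ = 0.693147 / 43.8 = 0.01583 h⁻¹
e^(−kτ) = e^(−0.01583 × 60.0) = 0.3868
Accumulation ratio R = 1 / (1 − e^(−kτ)) = 1 / (1 − 0.3868) = 1.631
Steady-state trough = C₀ × R × e^(−kτ) = 19.4 × 1.631 × 0.3868 = 12.24 mg/L

12 mg/L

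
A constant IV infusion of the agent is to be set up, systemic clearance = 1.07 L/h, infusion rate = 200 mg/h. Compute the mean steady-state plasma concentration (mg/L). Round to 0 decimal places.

187 mg/L

At steady state Css = R₀ / CL = 200 / 1.070 = 186.9 mg/L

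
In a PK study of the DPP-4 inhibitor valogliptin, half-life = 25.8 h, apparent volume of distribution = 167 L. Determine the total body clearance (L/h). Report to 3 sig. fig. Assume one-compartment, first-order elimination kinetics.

k = ln2 / t½ = 0.693147 / 25.8 = 0.02687 h⁻¹
CL = k × Vd = 0.02687 × 167 = 4.487 L/h

4.49 L/h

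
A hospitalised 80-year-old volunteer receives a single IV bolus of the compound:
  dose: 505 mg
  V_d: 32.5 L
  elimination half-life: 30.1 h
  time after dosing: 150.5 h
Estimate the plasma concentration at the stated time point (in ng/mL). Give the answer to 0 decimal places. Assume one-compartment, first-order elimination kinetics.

C₀ = Dose / Vd = 505.0 / 32.5 = 15.54 mg/L
k = ln2 / t½ = 0.693147 / 30.1 = 0.02303 h⁻¹
t / t½ = 150.5 / 30.1 = 5 half-lives
C = C₀ × (1/2)^5 = 15.54 × 0.03125 = 0.4856 mg/L
Convert: 0.4856 mg/L × 1000 = 485.6 ng/mL

486 ng/mL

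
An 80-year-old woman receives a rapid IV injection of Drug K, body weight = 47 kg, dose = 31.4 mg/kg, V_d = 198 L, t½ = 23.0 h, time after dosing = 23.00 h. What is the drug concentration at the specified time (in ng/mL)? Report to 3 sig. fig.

Total dose = 31.4 × 47 = 1476 mg
C₀ = Dose / Vd = 1476 / 198 = 7.455 mg/L
k = ln2 / t½ = 0.693147 / 23.0 = 0.03014 h⁻¹
t / t½ = 23.00 / 23.0 = 1 half-lives
C = C₀ × (1/2)^1 = 7.455 × 0.5000 = 3.728 mg/L
Convert: 3.728 mg/L × 1000 = 3728 ng/mL

3730 ng/mL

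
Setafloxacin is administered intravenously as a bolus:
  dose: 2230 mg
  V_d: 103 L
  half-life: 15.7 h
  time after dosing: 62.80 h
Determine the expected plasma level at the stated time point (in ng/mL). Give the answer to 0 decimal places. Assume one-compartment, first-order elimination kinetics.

C₀ = Dose / Vd = 2230 / 103 = 21.65 mg/L
k = ln2 / t½ = 0.693147 / 15.7 = 0.04415 h⁻¹
t / t½ = 62.80 / 15.7 = 4 half-lives
C = C₀ × (1/2)^4 = 21.65 × 0.06250 = 1.353 mg/L
Convert: 1.353 mg/L × 1000 = 1353 ng/mL

1353 ng/mL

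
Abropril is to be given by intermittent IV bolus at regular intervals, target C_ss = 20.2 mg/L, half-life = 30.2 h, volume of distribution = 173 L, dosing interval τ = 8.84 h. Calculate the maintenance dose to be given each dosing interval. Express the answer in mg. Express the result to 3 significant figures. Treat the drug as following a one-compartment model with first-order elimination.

709 mg

k = ln2 / t½ = 0.693147 / 30.2 = 0.02295 h⁻¹
CL = k × Vd = 0.02295 × 173 = 3.970 L/h
At steady state, Dose/τ = Css × CL.
Dose = Css × CL × τ = 20.2 × 3.970 × 8.84 = 708.9 mg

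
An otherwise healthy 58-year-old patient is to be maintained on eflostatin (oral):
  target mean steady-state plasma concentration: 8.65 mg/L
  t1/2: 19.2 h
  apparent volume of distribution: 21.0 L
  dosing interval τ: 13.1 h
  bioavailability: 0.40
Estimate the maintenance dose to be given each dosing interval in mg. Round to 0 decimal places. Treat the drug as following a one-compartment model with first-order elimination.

k = ln2 / t½ = 0.693147 / 19.2 = 0.03610 h⁻¹
CL = k × Vd = 0.03610 × 21.0 = 0.7581 L/h
At steady state, F × (Dose/τ) = Css × CL.
Dose = Css × CL × τ / F = 8.65 × 0.7581 × 13.1 / 0.40 = 214.8 mg

215 mg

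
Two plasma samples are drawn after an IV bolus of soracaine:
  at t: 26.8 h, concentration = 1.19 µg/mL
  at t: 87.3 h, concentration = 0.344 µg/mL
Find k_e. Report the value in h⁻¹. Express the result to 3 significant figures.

k = ln(C₁/C₂) / (t₂ − t₁) = ln(1.19/0.344) / (87.3 − 26.8)
  = 1.241 / 60.50 = 0.02051 h⁻¹

0.0205 h⁻¹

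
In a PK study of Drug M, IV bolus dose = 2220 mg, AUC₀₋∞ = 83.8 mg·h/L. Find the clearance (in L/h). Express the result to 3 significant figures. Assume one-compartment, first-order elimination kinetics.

CL = Dose / AUC = 2220 / 83.8 = 26.49 L/h

26.5 L/h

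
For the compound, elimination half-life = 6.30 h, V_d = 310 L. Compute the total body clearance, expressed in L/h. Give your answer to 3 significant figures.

k = ln2 / t½ = 0.693147 / 6.30 = 0.1100 h⁻¹
CL = k × Vd = 0.1100 × 310 = 34.10 L/h

34.1 L/h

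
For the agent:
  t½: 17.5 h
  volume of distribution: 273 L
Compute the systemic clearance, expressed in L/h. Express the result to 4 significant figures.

10.81 L/h

k = ln2 / t½ = 0.693147 / 17.5 = 0.03961 h⁻¹
CL = k × Vd = 0.03961 × 273 = 10.81 L/h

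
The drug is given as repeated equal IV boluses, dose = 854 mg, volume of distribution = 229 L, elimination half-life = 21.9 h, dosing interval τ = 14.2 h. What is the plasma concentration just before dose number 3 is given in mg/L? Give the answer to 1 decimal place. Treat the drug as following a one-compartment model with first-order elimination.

C₀ per dose = Dose / Vd = 854 / 229 = 3.729 mg/L
k = ln2 / t½ = 0.693147 / 21.9 = 0.03165 h⁻¹
Fraction remaining after one interval: r = e^(−kτ) = e^(−0.03165 × 14.2) = 0.6380
Before dose 3, 2 doses have been given (aged 1τ, 2τ).
C_trough = C₀ × (r + r²) = 3.729 × (0.6380 + 0.4070) = 3.897 mg/L

3.9 mg/L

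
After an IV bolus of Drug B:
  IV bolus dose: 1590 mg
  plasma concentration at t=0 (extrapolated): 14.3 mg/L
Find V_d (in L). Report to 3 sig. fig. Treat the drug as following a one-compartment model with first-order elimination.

111 L

Vd = Dose / C₀ = 1590 / 14.3 = 111.2 L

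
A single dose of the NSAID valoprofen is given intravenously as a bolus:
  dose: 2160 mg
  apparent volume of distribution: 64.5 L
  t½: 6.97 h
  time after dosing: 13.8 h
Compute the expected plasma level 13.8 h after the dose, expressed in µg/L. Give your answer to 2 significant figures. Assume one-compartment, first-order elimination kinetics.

8500 µg/L

C₀ = Dose / Vd = 2160 / 64.5 = 33.49 mg/L
k = ln2 / t½ = 0.693147 / 6.97 = 0.09945 h⁻¹
C = C₀ · e^(−k·t) = 33.49 × e^(−0.09945 × 13.8)
  = 33.49 × 0.2535 = 8.490 mg/L
Convert: 8.490 mg/L × 1000 = 8490 µg/L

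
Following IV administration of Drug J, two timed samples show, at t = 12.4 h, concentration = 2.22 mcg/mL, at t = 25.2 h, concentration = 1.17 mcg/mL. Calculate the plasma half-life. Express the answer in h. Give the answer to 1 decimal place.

k = ln(C₁/C₂) / (t₂ − t₁) = ln(2.22/1.17) / (25.2 − 12.4)
  = 0.6405 / 12.80 = 0.05004 h⁻¹
t½ = ln2 / k = 0.693147 / 0.05004 = 13.85 h

13.9 h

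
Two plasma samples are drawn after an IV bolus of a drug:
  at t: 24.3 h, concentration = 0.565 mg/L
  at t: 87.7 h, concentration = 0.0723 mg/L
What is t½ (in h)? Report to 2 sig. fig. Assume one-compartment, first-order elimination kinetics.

21 h

k = ln(C₁/C₂) / (t₂ − t₁) = ln(0.565/0.0723) / (87.7 − 24.3)
  = 2.056 / 63.40 = 0.03243 h⁻¹
t½ = ln2 / k = 0.693147 / 0.03243 = 21.37 h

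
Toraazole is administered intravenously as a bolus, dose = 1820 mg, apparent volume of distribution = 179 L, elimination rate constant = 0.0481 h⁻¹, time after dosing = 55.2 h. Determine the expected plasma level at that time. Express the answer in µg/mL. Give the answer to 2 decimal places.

C₀ = Dose / Vd = 1820 / 179 = 10.17 mg/L
C = C₀ · e^(−k·t) = 10.17 × e^(−0.04810 × 55.2)
  = 10.17 × 0.07029 = 0.7148 mg/L
(0.7148 mg/L = 0.7148 µg/mL)

0.71 µg/mL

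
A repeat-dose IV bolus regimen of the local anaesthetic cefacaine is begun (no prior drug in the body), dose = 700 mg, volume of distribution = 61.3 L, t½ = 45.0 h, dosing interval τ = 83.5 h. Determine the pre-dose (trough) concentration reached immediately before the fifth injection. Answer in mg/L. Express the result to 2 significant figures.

4.3 mg/L

C₀ per dose = Dose / Vd = 700 / 61.3 = 11.42 mg/L
k = ln2 / t½ = 0.693147 / 45.0 = 0.01540 h⁻¹
Fraction remaining after one interval: r = e^(−kτ) = e^(−0.01540 × 83.5) = 0.2764
Before dose 5, 4 doses have been given (aged 1τ, 2τ, 3τ, 4τ).
C_trough = C₀ × (r + r² + … + r^4) = C₀ × r(1−r^4)/(1−r)
        = 11.42 × 0.2764 × (1 − 0.005836) / (1 − 0.2764) = 4.337 mg/L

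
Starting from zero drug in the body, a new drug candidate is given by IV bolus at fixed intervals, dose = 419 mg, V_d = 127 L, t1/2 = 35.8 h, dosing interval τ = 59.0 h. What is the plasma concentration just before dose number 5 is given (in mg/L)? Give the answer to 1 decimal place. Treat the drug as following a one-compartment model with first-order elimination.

C₀ per dose = Dose / Vd = 419 / 127 = 3.299 mg/L
k = ln2 / t½ = 0.693147 / 35.8 = 0.01936 h⁻¹
Fraction remaining after one interval: r = e^(−kτ) = e^(−0.01936 × 59.0) = 0.3191
Before dose 5, 4 doses have been given (aged 1τ, 2τ, 3τ, 4τ).
C_trough = C₀ × (r + r² + … + r^4) = C₀ × r(1−r^4)/(1−r)
        = 3.299 × 0.3191 × (1 − 0.01037) / (1 − 0.3191) = 1.530 mg/L

1.5 mg/L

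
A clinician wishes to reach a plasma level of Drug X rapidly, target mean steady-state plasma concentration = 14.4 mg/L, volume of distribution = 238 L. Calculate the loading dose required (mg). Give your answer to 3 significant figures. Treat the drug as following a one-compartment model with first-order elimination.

LD = Css × Vd = 14.4 × 238 = 3427 mg

3430 mg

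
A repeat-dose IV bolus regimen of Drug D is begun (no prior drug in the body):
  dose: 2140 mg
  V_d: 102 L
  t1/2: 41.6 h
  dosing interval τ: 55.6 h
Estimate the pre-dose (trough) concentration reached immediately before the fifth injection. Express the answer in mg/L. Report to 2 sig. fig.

C₀ per dose = Dose / Vd = 2140 / 102 = 20.98 mg/L
k = ln2 / t½ = 0.693147 / 41.6 = 0.01666 h⁻¹
Fraction remaining after one interval: r = e^(−kτ) = e^(−0.01666 × 55.6) = 0.3960
Before dose 5, 4 doses have been given (aged 1τ, 2τ, 3τ, 4τ).
C_trough = C₀ × (r + r² + … + r^4) = C₀ × r(1−r^4)/(1−r)
        = 20.98 × 0.3960 × (1 − 0.02459) / (1 − 0.3960) = 13.42 mg/L

13 mg/L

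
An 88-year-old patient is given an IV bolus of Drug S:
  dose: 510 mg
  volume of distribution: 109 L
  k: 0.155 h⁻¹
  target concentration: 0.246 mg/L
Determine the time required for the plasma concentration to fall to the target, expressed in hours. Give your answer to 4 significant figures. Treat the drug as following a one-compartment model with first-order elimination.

C₀ = Dose / Vd = 510.0 / 109 = 4.679 mg/L
t = ln(C₀ / C) / k = ln(4.679 / 0.246) / 0.1550
  = ln(19.02) / 0.1550 = 2.945 / 0.1550 = 19.00 h

19.00 h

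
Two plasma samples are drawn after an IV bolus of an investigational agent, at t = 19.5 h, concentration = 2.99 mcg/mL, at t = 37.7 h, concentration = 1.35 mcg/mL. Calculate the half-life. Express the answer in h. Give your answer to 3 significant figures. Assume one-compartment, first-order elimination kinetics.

k = ln(C₁/C₂) / (t₂ − t₁) = ln(2.99/1.35) / (37.7 − 19.5)
  = 0.7952 / 18.20 = 0.04369 h⁻¹
t½ = ln2 / k = 0.693147 / 0.04369 = 15.87 h

15.9 h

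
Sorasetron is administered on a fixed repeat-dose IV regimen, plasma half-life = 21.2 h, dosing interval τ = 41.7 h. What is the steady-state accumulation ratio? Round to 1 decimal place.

1.3

k = ln2 / t½ = 0.693147 / 21.2 = 0.03270 h⁻¹
e^(−kτ) = e^(−0.03270 × 41.7) = 0.2557
Accumulation ratio R = 1 / (1 − e^(−kτ)) = 1 / (1 − 0.2557) = 1.344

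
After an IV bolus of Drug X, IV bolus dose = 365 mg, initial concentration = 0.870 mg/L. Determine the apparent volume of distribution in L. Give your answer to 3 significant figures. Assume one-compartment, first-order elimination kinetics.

Vd = Dose / C₀ = 365.0 / 0.870 = 419.5 L

420 L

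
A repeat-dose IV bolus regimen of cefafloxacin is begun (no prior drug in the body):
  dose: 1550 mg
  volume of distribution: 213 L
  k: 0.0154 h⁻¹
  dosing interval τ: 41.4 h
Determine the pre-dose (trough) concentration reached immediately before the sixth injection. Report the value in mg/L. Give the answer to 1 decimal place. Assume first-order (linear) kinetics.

7.8 mg/L

C₀ per dose = Dose / Vd = 1550 / 213 = 7.277 mg/L
Fraction remaining after one interval: r = e^(−kτ) = e^(−0.01540 × 41.4) = 0.5286
Before dose 6, 5 doses have been given (aged 1τ, 2τ, 3τ, 4τ, 5τ).
C_trough = C₀ × (r + r² + … + r^5) = C₀ × r(1−r^5)/(1−r)
        = 7.277 × 0.5286 × (1 − 0.04127) / (1 − 0.5286) = 7.823 mg/L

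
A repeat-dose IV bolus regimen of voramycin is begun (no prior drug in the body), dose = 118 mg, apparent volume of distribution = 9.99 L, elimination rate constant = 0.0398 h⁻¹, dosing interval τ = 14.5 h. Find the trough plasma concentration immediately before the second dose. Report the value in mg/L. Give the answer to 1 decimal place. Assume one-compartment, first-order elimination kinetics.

6.6 mg/L

C₀ per dose = Dose / Vd = 118 / 9.99 = 11.81 mg/L
Fraction remaining after one interval: r = e^(−kτ) = e^(−0.03980 × 14.5) = 0.5615
Before dose 2, 1 dose has been given (aged 1τ).
C_trough = C₀ × r = 11.81 × 0.5615 = 6.631 mg/L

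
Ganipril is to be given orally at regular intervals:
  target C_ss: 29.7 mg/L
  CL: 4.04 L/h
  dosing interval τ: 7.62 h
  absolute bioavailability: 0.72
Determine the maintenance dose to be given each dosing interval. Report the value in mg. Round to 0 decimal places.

At steady state, F × (Dose/τ) = Css × CL.
Dose = Css × CL × τ / F = 29.7 × 4.040 × 7.62 / 0.72 = 1270 mg

1270 mg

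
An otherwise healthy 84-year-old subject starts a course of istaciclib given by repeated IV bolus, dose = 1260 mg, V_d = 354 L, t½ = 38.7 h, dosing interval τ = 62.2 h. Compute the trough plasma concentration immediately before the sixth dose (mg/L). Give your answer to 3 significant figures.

1.73 mg/L

C₀ per dose = Dose / Vd = 1260 / 354 = 3.559 mg/L
k = ln2 / t½ = 0.693147 / 38.7 = 0.01791 h⁻¹
Fraction remaining after one interval: r = e^(−kτ) = e^(−0.01791 × 62.2) = 0.3282
Before dose 6, 5 doses have been given (aged 1τ, 2τ, 3τ, 4τ, 5τ).
C_trough = C₀ × (r + r² + … + r^5) = C₀ × r(1−r^5)/(1−r)
        = 3.559 × 0.3282 × (1 − 0.003808) / (1 − 0.3282) = 1.732 mg/L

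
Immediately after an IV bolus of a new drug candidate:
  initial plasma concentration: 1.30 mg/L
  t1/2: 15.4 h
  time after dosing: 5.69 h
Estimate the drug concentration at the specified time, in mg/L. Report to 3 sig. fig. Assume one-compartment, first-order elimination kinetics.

1.01 mg/L

k = ln2 / t½ = 0.693147 / 15.4 = 0.04501 h⁻¹
C = C₀ · e^(−k·t) = 1.300 × e^(−0.04501 × 5.69)
  = 1.300 × 0.7741 = 1.006 mg/L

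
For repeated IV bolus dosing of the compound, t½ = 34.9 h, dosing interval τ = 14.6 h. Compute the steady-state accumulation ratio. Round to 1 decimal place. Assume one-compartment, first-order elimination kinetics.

4.0

k = ln2 / t½ = 0.693147 / 34.9 = 0.01986 h⁻¹
e^(−kτ) = e^(−0.01986 × 14.6) = 0.7483
Accumulation ratio R = 1 / (1 − e^(−kτ)) = 1 / (1 − 0.7483) = 3.973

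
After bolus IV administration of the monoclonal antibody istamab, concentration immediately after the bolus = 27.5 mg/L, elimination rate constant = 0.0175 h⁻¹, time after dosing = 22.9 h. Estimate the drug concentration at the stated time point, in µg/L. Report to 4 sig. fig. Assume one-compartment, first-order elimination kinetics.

C = C₀ · e^(−k·t) = 27.50 × e^(−0.01750 × 22.9)
  = 27.50 × 0.6698 = 18.42 mg/L
Convert: 18.42 mg/L × 1000 = 18420 µg/L

18420 µg/L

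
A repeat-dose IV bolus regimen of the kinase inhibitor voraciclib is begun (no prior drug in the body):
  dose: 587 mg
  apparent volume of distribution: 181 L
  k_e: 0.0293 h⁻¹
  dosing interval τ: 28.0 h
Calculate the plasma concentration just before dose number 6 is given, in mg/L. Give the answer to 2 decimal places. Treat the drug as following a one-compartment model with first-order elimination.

2.51 mg/L

C₀ per dose = Dose / Vd = 587 / 181 = 3.243 mg/L
Fraction remaining after one interval: r = e^(−kτ) = e^(−0.02930 × 28.0) = 0.4403
Before dose 6, 5 doses have been given (aged 1τ, 2τ, 3τ, 4τ, 5τ).
C_trough = C₀ × (r + r² + … + r^5) = C₀ × r(1−r^5)/(1−r)
        = 3.243 × 0.4403 × (1 − 0.01655) / (1 − 0.4403) = 2.509 mg/L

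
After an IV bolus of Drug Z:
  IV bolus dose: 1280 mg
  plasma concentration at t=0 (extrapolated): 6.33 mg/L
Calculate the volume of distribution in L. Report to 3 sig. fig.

202 L

Vd = Dose / C₀ = 1280 / 6.33 = 202.2 L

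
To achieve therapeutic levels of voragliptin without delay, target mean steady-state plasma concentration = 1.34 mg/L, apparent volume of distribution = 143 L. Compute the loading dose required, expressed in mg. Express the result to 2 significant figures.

LD = Css × Vd = 1.34 × 143 = 191.6 mg

190 mg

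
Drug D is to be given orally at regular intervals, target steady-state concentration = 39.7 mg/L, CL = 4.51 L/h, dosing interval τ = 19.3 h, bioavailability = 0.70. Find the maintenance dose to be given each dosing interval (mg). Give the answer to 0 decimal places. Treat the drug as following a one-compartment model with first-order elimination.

At steady state, F × (Dose/τ) = Css × CL.
Dose = Css × CL × τ / F = 39.7 × 4.510 × 19.3 / 0.70 = 4937 mg

4937 mg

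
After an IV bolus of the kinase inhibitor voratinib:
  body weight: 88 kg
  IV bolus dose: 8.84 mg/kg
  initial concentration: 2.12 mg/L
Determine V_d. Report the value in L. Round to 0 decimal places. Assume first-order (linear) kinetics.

367 L

Dose = 8.84 × 88 = 777.9 mg
Vd = Dose / C₀ = 777.9 / 2.12 = 366.9 L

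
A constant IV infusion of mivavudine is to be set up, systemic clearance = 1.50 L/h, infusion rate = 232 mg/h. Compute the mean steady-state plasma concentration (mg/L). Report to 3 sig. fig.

At steady state Css = R₀ / CL = 232 / 1.500 = 154.7 mg/L

155 mg/L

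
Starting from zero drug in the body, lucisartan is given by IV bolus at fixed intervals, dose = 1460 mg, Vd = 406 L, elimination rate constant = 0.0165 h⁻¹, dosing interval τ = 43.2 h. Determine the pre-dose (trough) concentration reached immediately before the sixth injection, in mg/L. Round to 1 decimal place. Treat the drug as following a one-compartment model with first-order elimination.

C₀ per dose = Dose / Vd = 1460 / 406 = 3.596 mg/L
Fraction remaining after one interval: r = e^(−kτ) = e^(−0.01650 × 43.2) = 0.4903
Before dose 6, 5 doses have been given (aged 1τ, 2τ, 3τ, 4τ, 5τ).
C_trough = C₀ × (r + r² + … + r^5) = C₀ × r(1−r^5)/(1−r)
        = 3.596 × 0.4903 × (1 − 0.02833) / (1 − 0.4903) = 3.361 mg/L

3.4 mg/L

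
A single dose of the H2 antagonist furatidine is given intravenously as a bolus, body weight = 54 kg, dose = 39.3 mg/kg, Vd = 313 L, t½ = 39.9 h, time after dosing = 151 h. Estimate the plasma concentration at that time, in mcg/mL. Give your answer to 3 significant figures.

Total dose = 39.3 × 54 = 2122 mg
C₀ = Dose / Vd = 2122 / 313 = 6.780 mg/L
k = ln2 / t½ = 0.693147 / 39.9 = 0.01737 h⁻¹
C = C₀ · e^(−k·t) = 6.780 × e^(−0.01737 × 151)
  = 6.780 × 0.07259 = 0.4922 mg/L
(0.4922 mg/L = 0.4922 mcg/mL)

0.492 mcg/mL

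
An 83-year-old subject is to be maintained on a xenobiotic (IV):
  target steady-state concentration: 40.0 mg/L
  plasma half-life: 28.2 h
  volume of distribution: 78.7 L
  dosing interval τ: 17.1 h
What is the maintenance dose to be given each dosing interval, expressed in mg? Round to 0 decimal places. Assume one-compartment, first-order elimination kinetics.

k = ln2 / t½ = 0.693147 / 28.2 = 0.02458 h⁻¹
CL = k × Vd = 0.02458 × 78.7 = 1.934 L/h
At steady state, Dose/τ = Css × CL.
Dose = Css × CL × τ = 40.0 × 1.934 × 17.1 = 1323 mg

1323 mg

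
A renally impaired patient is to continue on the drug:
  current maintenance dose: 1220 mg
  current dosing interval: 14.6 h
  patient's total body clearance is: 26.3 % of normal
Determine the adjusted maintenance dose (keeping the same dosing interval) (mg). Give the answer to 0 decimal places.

To keep the same average steady-state level, dosing rate must scale with clearance.
CL ratio = 26.3 / 100 = 0.2630
New dose (same interval) = 1220 × 0.2630 = 320.9 mg

321 mg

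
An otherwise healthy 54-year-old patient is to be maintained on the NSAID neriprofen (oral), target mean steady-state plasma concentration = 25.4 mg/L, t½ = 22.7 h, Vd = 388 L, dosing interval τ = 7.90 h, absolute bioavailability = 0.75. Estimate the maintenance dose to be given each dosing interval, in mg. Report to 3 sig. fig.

k = ln2 / t½ = 0.693147 / 22.7 = 0.03054 h⁻¹
CL = k × Vd = 0.03054 × 388 = 11.85 L/h
At steady state, F × (Dose/τ) = Css × CL.
Dose = Css × CL × τ / F = 25.4 × 11.85 × 7.90 / 0.75 = 3170 mg

3170 mg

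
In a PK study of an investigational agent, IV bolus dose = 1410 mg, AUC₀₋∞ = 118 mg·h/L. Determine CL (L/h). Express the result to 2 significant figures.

12 L/h

CL = Dose / AUC = 1410 / 118 = 11.95 L/h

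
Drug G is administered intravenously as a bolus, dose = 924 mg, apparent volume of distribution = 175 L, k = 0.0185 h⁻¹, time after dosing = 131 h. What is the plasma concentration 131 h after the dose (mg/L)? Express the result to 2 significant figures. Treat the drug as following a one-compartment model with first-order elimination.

0.47 mg/L

C₀ = Dose / Vd = 924.0 / 175 = 5.280 mg/L
C = C₀ · e^(−k·t) = 5.280 × e^(−0.01850 × 131)
  = 5.280 × 0.08861 = 0.4679 mg/L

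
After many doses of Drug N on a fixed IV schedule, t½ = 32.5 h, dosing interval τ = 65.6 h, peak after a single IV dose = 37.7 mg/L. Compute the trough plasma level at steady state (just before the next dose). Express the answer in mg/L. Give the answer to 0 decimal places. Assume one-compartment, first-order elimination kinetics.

k = ln2 / t½ = 0.693147 / 32.5 = 0.02133 h⁻¹
e^(−kτ) = e^(−0.02133 × 65.6) = 0.2468
Accumulation ratio R = 1 / (1 − e^(−kτ)) = 1 / (1 − 0.2468) = 1.328
Steady-state trough = C₀ × R × e^(−kτ) = 37.7 × 1.328 × 0.2468 = 12.36 mg/L

12 mg/L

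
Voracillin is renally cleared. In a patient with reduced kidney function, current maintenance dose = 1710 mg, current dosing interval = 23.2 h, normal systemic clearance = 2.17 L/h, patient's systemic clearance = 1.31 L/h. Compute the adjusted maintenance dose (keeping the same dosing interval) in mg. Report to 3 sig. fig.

1030 mg

To keep the same average steady-state level, dosing rate must scale with clearance.
CL ratio = 1.31 / 2.17 = 0.6037
New dose (same interval) = 1710 × 0.6037 = 1032 mg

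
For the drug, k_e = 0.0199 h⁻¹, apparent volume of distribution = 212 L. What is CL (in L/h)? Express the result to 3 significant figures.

CL = k × Vd = 0.0199 × 212 = 4.219 L/h

4.22 L/h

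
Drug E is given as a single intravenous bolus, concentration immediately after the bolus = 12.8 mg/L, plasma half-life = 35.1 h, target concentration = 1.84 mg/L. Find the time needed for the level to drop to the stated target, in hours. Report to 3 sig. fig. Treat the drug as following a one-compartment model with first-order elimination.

k = ln2 / t½ = 0.693147 / 35.1 = 0.01975 h⁻¹
t = ln(C₀ / C) / k = ln(12.80 / 1.84) / 0.01975
  = ln(6.957) / 0.01975 = 1.940 / 0.01975 = 98.23 h

98.2 h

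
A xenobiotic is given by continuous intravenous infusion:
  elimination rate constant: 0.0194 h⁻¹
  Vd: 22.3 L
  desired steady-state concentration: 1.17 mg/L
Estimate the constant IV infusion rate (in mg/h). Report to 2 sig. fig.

0.51 mg/h

CL = k × Vd = 0.01940 × 22.3 = 0.4326 L/h
At steady state, infusion rate R₀ = Css × CL = 1.17 × 0.4326 = 0.5061 mg/h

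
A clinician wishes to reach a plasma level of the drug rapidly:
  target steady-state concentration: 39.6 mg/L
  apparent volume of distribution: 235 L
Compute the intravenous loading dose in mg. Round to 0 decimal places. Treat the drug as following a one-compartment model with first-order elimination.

9306 mg

LD = Css × Vd = 39.6 × 235 = 9306 mg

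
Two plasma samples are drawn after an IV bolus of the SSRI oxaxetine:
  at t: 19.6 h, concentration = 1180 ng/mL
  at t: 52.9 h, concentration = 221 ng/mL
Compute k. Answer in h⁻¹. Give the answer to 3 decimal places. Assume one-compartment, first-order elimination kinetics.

k = ln(C₁/C₂) / (t₂ − t₁) = ln(1180/221) / (52.9 − 19.6)
  = 1.675 / 33.30 = 0.05030 h⁻¹

0.050 h⁻¹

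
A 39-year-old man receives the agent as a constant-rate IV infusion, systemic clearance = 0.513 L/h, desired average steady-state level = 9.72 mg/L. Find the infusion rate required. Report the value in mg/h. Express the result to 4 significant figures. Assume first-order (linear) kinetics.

At steady state, infusion rate R₀ = Css × CL = 9.72 × 0.5130 = 4.986 mg/h

4.986 mg/h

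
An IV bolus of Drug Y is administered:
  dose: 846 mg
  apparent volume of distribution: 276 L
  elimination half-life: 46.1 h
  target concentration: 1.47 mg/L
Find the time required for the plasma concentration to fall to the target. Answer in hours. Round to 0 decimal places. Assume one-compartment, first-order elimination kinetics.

C₀ = Dose / Vd = 846.0 / 276 = 3.065 mg/L
k = ln2 / t½ = 0.693147 / 46.1 = 0.01504 h⁻¹
t = ln(C₀ / C) / k = ln(3.065 / 1.47) / 0.01504
  = ln(2.085) / 0.01504 = 0.7348 / 0.01504 = 48.86 h

49 h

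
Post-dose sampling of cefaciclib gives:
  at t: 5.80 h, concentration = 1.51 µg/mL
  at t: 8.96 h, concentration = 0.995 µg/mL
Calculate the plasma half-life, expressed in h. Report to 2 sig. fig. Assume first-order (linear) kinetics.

5.3 h

k = ln(C₁/C₂) / (t₂ − t₁) = ln(1.51/0.995) / (8.96 − 5.80)
  = 0.4171 / 3.160 = 0.1320 h⁻¹
t½ = ln2 / k = 0.693147 / 0.1320 = 5.251 h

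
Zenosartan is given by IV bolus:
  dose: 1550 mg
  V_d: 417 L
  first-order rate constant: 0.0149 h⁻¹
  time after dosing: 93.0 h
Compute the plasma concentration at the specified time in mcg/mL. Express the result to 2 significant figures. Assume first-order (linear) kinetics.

C₀ = Dose / Vd = 1550 / 417 = 3.717 mg/L
C = C₀ · e^(−k·t) = 3.717 × e^(−0.01490 × 93.0)
  = 3.717 × 0.2501 = 0.9296 mg/L
(0.9296 mg/L = 0.9296 mcg/mL)

0.93 mcg/mL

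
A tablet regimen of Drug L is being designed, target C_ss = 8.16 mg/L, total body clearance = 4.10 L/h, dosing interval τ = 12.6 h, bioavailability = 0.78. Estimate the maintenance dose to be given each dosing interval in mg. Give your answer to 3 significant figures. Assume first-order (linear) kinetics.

540 mg

At steady state, F × (Dose/τ) = Css × CL.
Dose = Css × CL × τ / F = 8.16 × 4.100 × 12.6 / 0.78 = 540.4 mg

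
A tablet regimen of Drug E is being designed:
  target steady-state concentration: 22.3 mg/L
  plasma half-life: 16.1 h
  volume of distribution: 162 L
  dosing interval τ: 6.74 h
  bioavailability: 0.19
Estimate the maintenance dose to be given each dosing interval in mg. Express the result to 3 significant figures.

k = ln2 / t½ = 0.693147 / 16.1 = 0.04305 h⁻¹
CL = k × Vd = 0.04305 × 162 = 6.974 L/h
At steady state, F × (Dose/τ) = Css × CL.
Dose = Css × CL × τ / F = 22.3 × 6.974 × 6.74 / 0.19 = 5517 mg

5520 mg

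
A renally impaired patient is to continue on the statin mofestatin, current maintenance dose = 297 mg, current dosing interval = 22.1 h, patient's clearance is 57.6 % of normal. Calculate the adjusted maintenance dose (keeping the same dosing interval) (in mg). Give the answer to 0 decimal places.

To keep the same average steady-state level, dosing rate must scale with clearance.
CL ratio = 57.6 / 100 = 0.5760
New dose (same interval) = 297 × 0.5760 = 171.1 mg

171 mg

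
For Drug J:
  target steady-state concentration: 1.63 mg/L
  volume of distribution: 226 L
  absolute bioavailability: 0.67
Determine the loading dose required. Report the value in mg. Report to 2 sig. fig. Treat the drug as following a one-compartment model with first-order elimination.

550 mg

LD = Css × Vd / F = 1.63 × 226 / 0.67 = 549.8 mg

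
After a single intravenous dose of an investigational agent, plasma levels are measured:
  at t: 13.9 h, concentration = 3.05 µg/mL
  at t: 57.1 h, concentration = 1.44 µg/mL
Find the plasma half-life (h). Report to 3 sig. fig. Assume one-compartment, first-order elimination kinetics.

39.9 h

k = ln(C₁/C₂) / (t₂ − t₁) = ln(3.05/1.44) / (57.1 − 13.9)
  = 0.7505 / 43.20 = 0.01737 h⁻¹
t½ = ln2 / k = 0.693147 / 0.01737 = 39.90 h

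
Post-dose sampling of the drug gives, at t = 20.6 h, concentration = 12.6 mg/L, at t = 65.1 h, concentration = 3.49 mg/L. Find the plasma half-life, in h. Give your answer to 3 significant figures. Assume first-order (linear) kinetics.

24.0 h

k = ln(C₁/C₂) / (t₂ − t₁) = ln(12.6/3.49) / (65.1 − 20.6)
  = 1.284 / 44.50 = 0.02885 h⁻¹
t½ = ln2 / k = 0.693147 / 0.02885 = 24.03 h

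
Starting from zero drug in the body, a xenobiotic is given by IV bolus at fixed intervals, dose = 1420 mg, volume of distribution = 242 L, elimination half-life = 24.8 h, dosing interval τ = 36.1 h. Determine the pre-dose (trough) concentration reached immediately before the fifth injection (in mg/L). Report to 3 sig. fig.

C₀ per dose = Dose / Vd = 1420 / 242 = 5.868 mg/L
k = ln2 / t½ = 0.693147 / 24.8 = 0.02795 h⁻¹
Fraction remaining after one interval: r = e^(−kτ) = e^(−0.02795 × 36.1) = 0.3646
Before dose 5, 4 doses have been given (aged 1τ, 2τ, 3τ, 4τ).
C_trough = C₀ × (r + r² + … + r^4) = C₀ × r(1−r^4)/(1−r)
        = 5.868 × 0.3646 × (1 − 0.01767) / (1 − 0.3646) = 3.308 mg/L

3.31 mg/L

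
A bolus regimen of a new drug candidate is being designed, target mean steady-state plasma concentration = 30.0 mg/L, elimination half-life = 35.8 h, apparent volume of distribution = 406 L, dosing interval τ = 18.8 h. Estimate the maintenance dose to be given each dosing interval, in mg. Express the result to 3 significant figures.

k = ln2 / t½ = 0.693147 / 35.8 = 0.01936 h⁻¹
CL = k × Vd = 0.01936 × 406 = 7.860 L/h
At steady state, Dose/τ = Css × CL.
Dose = Css × CL × τ = 30.0 × 7.860 × 18.8 = 4433 mg

4430 mg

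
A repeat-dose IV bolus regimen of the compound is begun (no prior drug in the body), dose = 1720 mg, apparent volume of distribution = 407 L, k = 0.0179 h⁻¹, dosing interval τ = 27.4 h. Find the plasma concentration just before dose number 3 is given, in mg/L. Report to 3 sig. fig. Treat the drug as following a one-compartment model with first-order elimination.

4.17 mg/L

C₀ per dose = Dose / Vd = 1720 / 407 = 4.226 mg/L
Fraction remaining after one interval: r = e^(−kτ) = e^(−0.01790 × 27.4) = 0.6123
Before dose 3, 2 doses have been given (aged 1τ, 2τ).
C_trough = C₀ × (r + r²) = 4.226 × (0.6123 + 0.3749) = 4.172 mg/L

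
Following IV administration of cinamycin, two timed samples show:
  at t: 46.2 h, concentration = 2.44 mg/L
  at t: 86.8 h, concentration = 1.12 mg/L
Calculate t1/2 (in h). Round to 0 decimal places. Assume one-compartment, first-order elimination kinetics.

36 h

k = ln(C₁/C₂) / (t₂ − t₁) = ln(2.44/1.12) / (86.8 − 46.2)
  = 0.7787 / 40.60 = 0.01918 h⁻¹
t½ = ln2 / k = 0.693147 / 0.01918 = 36.14 h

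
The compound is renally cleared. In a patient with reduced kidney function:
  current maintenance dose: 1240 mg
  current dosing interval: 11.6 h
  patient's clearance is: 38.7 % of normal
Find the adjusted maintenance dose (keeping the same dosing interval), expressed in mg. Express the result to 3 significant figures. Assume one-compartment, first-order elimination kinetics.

480 mg

To keep the same average steady-state level, dosing rate must scale with clearance.
CL ratio = 38.7 / 100 = 0.3870
New dose (same interval) = 1240 × 0.3870 = 479.9 mg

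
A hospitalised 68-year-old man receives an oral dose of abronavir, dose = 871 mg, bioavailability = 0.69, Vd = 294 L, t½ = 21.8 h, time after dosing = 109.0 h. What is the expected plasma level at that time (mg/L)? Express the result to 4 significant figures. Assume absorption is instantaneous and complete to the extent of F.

Amount reaching circulation = F × Dose = 0.69 × 871.0 = 601.0 mg
C₀ = F·Dose / Vd = 601.0 / 294 = 2.044 mg/L
k = ln2 / t½ = 0.693147 / 21.8 = 0.03180 h⁻¹
t / t½ = 109.0 / 21.8 = 5 half-lives
C = C₀ × (1/2)^5 = 2.044 × 0.03125 = 0.06388 mg/L

0.06388 mg/L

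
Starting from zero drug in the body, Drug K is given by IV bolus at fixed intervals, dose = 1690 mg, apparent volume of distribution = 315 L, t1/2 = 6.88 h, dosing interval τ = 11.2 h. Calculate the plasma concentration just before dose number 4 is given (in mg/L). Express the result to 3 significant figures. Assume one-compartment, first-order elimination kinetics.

C₀ per dose = Dose / Vd = 1690 / 315 = 5.365 mg/L
k = ln2 / t½ = 0.693147 / 6.88 = 0.1007 h⁻¹
Fraction remaining after one interval: r = e^(−kτ) = e^(−0.1007 × 11.2) = 0.3237
Before dose 4, 3 doses have been given (aged 1τ, 2τ, 3τ).
C_trough = C₀ × (r + r² + … + r^3) = C₀ × r(1−r^3)/(1−r)
        = 5.365 × 0.3237 × (1 − 0.03392) / (1 − 0.3237) = 2.481 mg/L

2.48 mg/L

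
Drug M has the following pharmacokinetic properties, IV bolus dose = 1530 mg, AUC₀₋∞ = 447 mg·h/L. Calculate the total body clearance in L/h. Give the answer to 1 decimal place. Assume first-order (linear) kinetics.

3.4 L/h

CL = Dose / AUC = 1530 / 447 = 3.423 L/h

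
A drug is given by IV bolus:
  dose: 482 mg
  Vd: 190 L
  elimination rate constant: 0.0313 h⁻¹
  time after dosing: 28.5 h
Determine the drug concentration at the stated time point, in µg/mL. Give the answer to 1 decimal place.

1.0 µg/mL

C₀ = Dose / Vd = 482.0 / 190 = 2.537 mg/L
C = C₀ · e^(−k·t) = 2.537 × e^(−0.03130 × 28.5)
  = 2.537 × 0.4098 = 1.040 mg/L
(1.040 mg/L = 1.040 µg/mL)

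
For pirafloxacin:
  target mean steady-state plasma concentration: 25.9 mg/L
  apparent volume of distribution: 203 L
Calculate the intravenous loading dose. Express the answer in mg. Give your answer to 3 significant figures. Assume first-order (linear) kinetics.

5260 mg

LD = Css × Vd = 25.9 × 203 = 5258 mg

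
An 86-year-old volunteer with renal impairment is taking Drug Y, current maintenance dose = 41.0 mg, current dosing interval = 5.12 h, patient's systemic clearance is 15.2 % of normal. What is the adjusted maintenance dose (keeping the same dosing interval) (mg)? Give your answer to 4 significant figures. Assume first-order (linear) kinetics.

6.232 mg

To keep the same average steady-state level, dosing rate must scale with clearance.
CL ratio = 15.2 / 100 = 0.1520
New dose (same interval) = 41.0 × 0.1520 = 6.232 mg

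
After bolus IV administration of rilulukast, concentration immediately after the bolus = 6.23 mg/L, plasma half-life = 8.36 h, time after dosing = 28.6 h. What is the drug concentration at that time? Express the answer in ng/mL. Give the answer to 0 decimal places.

582 ng/mL

k = ln2 / t½ = 0.693147 / 8.36 = 0.08291 h⁻¹
C = C₀ · e^(−k·t) = 6.230 × e^(−0.08291 × 28.6)
  = 6.230 × 0.09337 = 0.5817 mg/L
Convert: 0.5817 mg/L × 1000 = 581.7 ng/mL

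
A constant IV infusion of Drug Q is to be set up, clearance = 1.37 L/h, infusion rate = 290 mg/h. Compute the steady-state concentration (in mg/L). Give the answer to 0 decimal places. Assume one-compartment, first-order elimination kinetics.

212 mg/L

At steady state Css = R₀ / CL = 290 / 1.370 = 211.7 mg/L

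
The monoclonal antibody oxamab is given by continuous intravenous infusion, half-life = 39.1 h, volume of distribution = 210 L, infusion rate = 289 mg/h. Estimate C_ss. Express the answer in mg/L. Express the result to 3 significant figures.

77.6 mg/L

k = ln2 / t½ = 0.693147 / 39.1 = 0.01773 h⁻¹
CL = k × Vd = 0.01773 × 210 = 3.723 L/h
At steady state Css = R₀ / CL = 289 / 3.723 = 77.63 mg/L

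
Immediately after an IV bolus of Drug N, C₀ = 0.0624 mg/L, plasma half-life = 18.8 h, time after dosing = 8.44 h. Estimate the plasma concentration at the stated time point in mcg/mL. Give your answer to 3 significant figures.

k = ln2 / t½ = 0.693147 / 18.8 = 0.03687 h⁻¹
C = C₀ · e^(−k·t) = 0.06240 × e^(−0.03687 × 8.44)
  = 0.06240 × 0.7326 = 0.04571 mg/L
(0.04571 mg/L = 0.04571 mcg/mL)

0.0457 mcg/mL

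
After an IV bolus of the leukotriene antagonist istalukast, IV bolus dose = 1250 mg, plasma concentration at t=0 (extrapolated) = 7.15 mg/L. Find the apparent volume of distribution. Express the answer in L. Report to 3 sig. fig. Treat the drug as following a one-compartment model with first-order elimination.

175 L

Vd = Dose / C₀ = 1250 / 7.15 = 174.8 L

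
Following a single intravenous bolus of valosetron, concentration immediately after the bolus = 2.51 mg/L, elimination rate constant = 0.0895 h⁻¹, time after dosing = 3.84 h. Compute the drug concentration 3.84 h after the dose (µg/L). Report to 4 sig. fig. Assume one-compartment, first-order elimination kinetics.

C = C₀ · e^(−k·t) = 2.510 × e^(−0.08950 × 3.84)
  = 2.510 × 0.7092 = 1.780 mg/L
Convert: 1.780 mg/L × 1000 = 1780 µg/L

1780 µg/L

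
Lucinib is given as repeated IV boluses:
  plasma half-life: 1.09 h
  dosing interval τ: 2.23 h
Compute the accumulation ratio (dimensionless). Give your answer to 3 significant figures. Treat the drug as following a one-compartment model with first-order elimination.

1.32

k = ln2 / t½ = 0.693147 / 1.09 = 0.6359 h⁻¹
e^(−kτ) = e^(−0.6359 × 2.23) = 0.2422
Accumulation ratio R = 1 / (1 − e^(−kτ)) = 1 / (1 − 0.2422) = 1.320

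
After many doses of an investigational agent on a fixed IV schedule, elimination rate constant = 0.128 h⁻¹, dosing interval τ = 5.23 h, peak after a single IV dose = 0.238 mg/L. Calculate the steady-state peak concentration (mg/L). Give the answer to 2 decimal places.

e^(−kτ) = e^(−0.1280 × 5.23) = 0.5120
Accumulation ratio R = 1 / (1 − e^(−kτ)) = 1 / (1 − 0.5120) = 2.049
Steady-state peak = C₀ × R = 0.238 × 2.049 = 0.4877 mg/L

0.49 mg/L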